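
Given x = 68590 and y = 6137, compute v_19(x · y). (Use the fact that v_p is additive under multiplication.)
v_19(420936830) = 5

v_p(x) = 3 (factor: 68590 = 19^3 · 10); v_p(y) = 2 (factor: 6137 = 19^2 · 17). Additivity: v_p(xy) = v_p(x) + v_p(y) = 3 + 2 = 5. (Direct check: xy = 420936830 = 19^5 · (170).)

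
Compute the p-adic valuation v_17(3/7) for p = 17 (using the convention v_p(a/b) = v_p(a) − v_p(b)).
v_17(3/7) = 0

Factor powers of 17 from the numerator and denominator of the reduced fraction: 3 = 17^0 · 3 and 7 = 17^0 · 7. Apply v_p(a/b) = v_p(a) − v_p(b): v_17(3/7) = 0 − 0 = 0.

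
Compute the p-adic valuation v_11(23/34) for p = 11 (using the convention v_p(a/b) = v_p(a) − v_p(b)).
v_11(23/34) = 0

Factor powers of 11 from the numerator and denominator of the reduced fraction: 23 = 11^0 · 23 and 34 = 11^0 · 34. Apply v_p(a/b) = v_p(a) − v_p(b): v_11(23/34) = 0 − 0 = 0.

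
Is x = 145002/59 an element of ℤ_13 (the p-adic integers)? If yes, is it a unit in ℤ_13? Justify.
x ∈ ℤ_13 but not a unit; v_13(x) = 3 > 0

ℤ_13 = {x ∈ ℚ_13 : v_13(x) ≥ 0} and ℤ_13^× = {x ∈ ℤ_13 : v_13(x) = 0}. Here v_13(145002/59) = v_13(num) − v_13(den) = 3; compare against these criteria.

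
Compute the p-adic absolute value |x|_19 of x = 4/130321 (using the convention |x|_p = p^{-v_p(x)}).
|4/130321|_19 = 130321

Step 1 — compute v_19(x) by factoring powers of 19 out of the numerator and denominator: v_19(4/130321) = -4. Step 2 — apply |x|_p = p^{-v_p(x)} = 19^{4} = 130321.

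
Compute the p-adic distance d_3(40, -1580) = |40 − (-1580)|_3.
d_3(40, -1580) = 1/81

Step 1 — x − y = 40 − (-1580) = 1620. Step 2 — v_3(1620) = 4 (factor: 1620 = (3^4 · 20); the sign does not affect v_p). Step 3 — |x − y|_3 = 3^{-4} = 1/81.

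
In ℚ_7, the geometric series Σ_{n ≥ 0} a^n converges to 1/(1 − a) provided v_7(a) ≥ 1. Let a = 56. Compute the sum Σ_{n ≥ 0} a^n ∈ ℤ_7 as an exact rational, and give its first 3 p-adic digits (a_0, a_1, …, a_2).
Σ a^n = 1/(1 − a) = -1/55;  first 3 digits = (1, 1, 2)

v_7(a) = 1 ≥ 1, so the series converges in ℤ_7 to 1/(1 − a) = 1/(1 − 56) = -1/55. Expand this rational in ℤ_7: compute digits iteratively via d_i = x_i mod 7, x_{i+1} = (x_i − d_i)/7. The first 3 digits are (1, 1, 2).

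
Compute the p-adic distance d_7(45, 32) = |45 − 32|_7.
d_7(45, 32) = 1

Step 1 — x − y = 45 − 32 = 13. Step 2 — v_7(13) = 0 (factor: 13 = (7^0 · 13); the sign does not affect v_p). Step 3 — |x − y|_7 = 7^{0} = 1.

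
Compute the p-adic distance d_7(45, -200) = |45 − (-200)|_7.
d_7(45, -200) = 1/49

Step 1 — x − y = 45 − (-200) = 245. Step 2 — v_7(245) = 2 (factor: 245 = (7^2 · 5); the sign does not affect v_p). Step 3 — |x − y|_7 = 7^{-2} = 1/49.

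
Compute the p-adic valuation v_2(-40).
v_2(-40) = 3

v_2(n) is the largest exponent k such that 2^k divides n. Factor out: -40 = -2^3 · 5. (Sign doesn't affect v_p.) So v_2(-40) = 3.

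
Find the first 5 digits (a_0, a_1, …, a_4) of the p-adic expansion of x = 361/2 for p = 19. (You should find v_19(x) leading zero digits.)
(a_0, …, a_4) = (0, 0, 10, 9, 9)

v_19(361/2) = 2, so a_0 = ... = a_1 = 0. Factor out: x = 19^2 · u with u = 1/2 a unit in ℤ_19. Expand u iteratively via a_{v+i} = u_i mod 19, u_{i+1} = (u_i − a_{v+i})/19:
  u_0 = 1/2;  a_2 = 10;  u_1 = (u_0 − 10)/19 = -1/2
  u_1 = -1/2;  a_3 = 9;  u_2 = (u_1 − 9)/19 = -1/2
  u_2 = -1/2;  a_4 = 9;  u_3 = (u_2 − 9)/19 = -1/2
Digits: (0, 0, 10, 9, 9).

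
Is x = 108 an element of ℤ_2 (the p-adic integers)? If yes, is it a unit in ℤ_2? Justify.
x ∈ ℤ_2 but not a unit; v_2(x) = 2 > 0

ℤ_2 = {x ∈ ℚ_2 : v_2(x) ≥ 0} and ℤ_2^× = {x ∈ ℤ_2 : v_2(x) = 0}. Here v_2(108) = v_2(num) − v_2(den) = 2; compare against these criteria.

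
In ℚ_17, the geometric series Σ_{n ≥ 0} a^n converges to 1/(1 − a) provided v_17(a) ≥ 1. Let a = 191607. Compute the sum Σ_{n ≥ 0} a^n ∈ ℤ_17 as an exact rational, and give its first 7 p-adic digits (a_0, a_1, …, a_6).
Σ a^n = 1/(1 − a) = -1/191606;  first 7 digits = (1, 0, 0, 5, 2, 0, 8)

v_17(a) = 3 ≥ 1, so the series converges in ℤ_17 to 1/(1 − a) = 1/(1 − 191607) = -1/191606. Expand this rational in ℤ_17: compute digits iteratively via d_i = x_i mod 17, x_{i+1} = (x_i − d_i)/17. The first 7 digits are (1, 0, 0, 5, 2, 0, 8).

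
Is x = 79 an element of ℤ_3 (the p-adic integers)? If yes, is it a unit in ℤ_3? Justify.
x ∈ ℤ_3^× (unit); v_3(x) = 0

ℤ_3 = {x ∈ ℚ_3 : v_3(x) ≥ 0} and ℤ_3^× = {x ∈ ℤ_3 : v_3(x) = 0}. Here v_3(79) = v_3(num) − v_3(den) = 0; compare against these criteria.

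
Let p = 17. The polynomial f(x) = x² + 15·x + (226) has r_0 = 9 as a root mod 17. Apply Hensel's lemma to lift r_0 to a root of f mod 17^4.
r_3 = 83105 (mod 83521)

Hensel: r_{i+1} = r_i − f(r_i)·(f′(r_i))^{-1} mod 17^{i+2}, f′(x) = 2x + 15. Iterate:
  r_0 = 9 (mod 17)
  r_1 = 162 (mod 289)
  r_2 = 4497 (mod 4913)
  r_3 = 83105 (mod 83521)
Final: r = 83105 satisfies f(r) ≡ 0 mod 17^4.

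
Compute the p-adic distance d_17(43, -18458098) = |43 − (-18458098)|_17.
d_17(43, -18458098) = 1/1419857

Step 1 — x − y = 43 − (-18458098) = 18458141. Step 2 — v_17(18458141) = 5 (factor: 18458141 = (17^5 · 13); the sign does not affect v_p). Step 3 — |x − y|_17 = 17^{-5} = 1/1419857.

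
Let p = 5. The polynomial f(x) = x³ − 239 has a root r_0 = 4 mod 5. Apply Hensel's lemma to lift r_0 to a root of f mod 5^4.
r_3 = 229 (mod 625)

Hensel: r_{i+1} = r_i − f(r_i)/f′(r_i) mod 5^{i+2}, where f′(x) = 3x². Iterate:
  r_0 = 4 (mod 5)
  r_1 = 4 (mod 25)
  r_2 = 104 (mod 125)
  r_3 = 229 (mod 625)
Final: r = 229 with f(r) ≡ 0 mod 5^4.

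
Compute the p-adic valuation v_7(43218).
v_7(43218) = 4

v_7(n) is the largest exponent k such that 7^k divides n. Factor out: 43218 = 7^4 · 18. (Sign doesn't affect v_p.) So v_7(43218) = 4.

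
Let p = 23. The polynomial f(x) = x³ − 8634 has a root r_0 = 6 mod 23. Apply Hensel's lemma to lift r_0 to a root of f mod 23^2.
r_1 = 466 (mod 529)

Hensel: r_{i+1} = r_i − f(r_i)/f′(r_i) mod 23^{i+2}, where f′(x) = 3x². Iterate:
  r_0 = 6 (mod 23)
  r_1 = 466 (mod 529)
Final: r = 466 with f(r) ≡ 0 mod 23^2.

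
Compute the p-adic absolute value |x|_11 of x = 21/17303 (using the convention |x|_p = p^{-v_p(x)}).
|21/17303|_11 = 1331

Step 1 — compute v_11(x) by factoring powers of 11 out of the numerator and denominator: v_11(21/17303) = -3. Step 2 — apply |x|_p = p^{-v_p(x)} = 11^{3} = 1331.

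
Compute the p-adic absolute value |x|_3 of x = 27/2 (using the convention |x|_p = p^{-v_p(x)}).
|27/2|_3 = 1/27

Step 1 — compute v_3(x) by factoring powers of 3 out of the numerator and denominator: v_3(27/2) = 3. Step 2 — apply |x|_p = p^{-v_p(x)} = 3^{-3} = 1/27.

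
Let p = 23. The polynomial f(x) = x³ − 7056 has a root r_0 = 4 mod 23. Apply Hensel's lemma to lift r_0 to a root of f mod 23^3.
r_2 = 6674 (mod 12167)

Hensel: r_{i+1} = r_i − f(r_i)/f′(r_i) mod 23^{i+2}, where f′(x) = 3x². Iterate:
  r_0 = 4 (mod 23)
  r_1 = 326 (mod 529)
  r_2 = 6674 (mod 12167)
Final: r = 6674 with f(r) ≡ 0 mod 23^3.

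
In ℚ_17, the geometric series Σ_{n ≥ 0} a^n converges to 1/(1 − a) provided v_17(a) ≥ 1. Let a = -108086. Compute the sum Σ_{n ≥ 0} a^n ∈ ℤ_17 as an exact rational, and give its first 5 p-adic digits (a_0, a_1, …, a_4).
Σ a^n = 1/(1 − a) = 1/108087;  first 5 digits = (1, 0, 0, 12, 15)

v_17(a) = 3 ≥ 1, so the series converges in ℤ_17 to 1/(1 − a) = 1/(1 − (-108086)) = 1/108087. Expand this rational in ℤ_17: compute digits iteratively via d_i = x_i mod 17, x_{i+1} = (x_i − d_i)/17. The first 5 digits are (1, 0, 0, 12, 15).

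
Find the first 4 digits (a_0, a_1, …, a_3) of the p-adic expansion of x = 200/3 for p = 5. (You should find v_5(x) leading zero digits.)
(a_0, …, a_3) = (0, 0, 1, 2)

v_5(200/3) = 2, so a_0 = ... = a_1 = 0. Factor out: x = 5^2 · u with u = 8/3 a unit in ℤ_5. Expand u iteratively via a_{v+i} = u_i mod 5, u_{i+1} = (u_i − a_{v+i})/5:
  u_0 = 8/3;  a_2 = 1;  u_1 = (u_0 − 1)/5 = 1/3
  u_1 = 1/3;  a_3 = 2;  u_2 = (u_1 − 2)/5 = -1/3
Digits: (0, 0, 1, 2).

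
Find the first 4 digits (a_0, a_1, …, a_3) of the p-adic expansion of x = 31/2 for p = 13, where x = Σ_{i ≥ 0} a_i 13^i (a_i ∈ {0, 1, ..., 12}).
(a_0, …, a_3) = (9, 7, 6, 6)

v_13(31/2) = 0 (numerator and denominator both coprime to 13), so x ∈ ℤ_13^×. Compute digits iteratively via a_i = x_i mod 13, x_{i+1} = (x_i − a_i)/13, with x_0 = x:
  x_0 = 31/2;  a_0 = 9;  x_1 = (x_0 − 9)/13 = 1/2
  x_1 = 1/2;  a_1 = 7;  x_2 = (x_1 − 7)/13 = -1/2
  x_2 = -1/2;  a_2 = 6;  x_3 = (x_2 − 6)/13 = -1/2
  x_3 = -1/2;  a_3 = 6;  x_4 = (x_3 − 6)/13 = -1/2
Digits: (9, 7, 6, 6).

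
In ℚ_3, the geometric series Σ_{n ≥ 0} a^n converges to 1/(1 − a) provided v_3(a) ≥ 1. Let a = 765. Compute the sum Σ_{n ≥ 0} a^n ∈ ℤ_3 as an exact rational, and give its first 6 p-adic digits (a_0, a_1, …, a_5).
Σ a^n = 1/(1 − a) = -1/764;  first 6 digits = (1, 0, 1, 1, 1, 2)

v_3(a) = 2 ≥ 1, so the series converges in ℤ_3 to 1/(1 − a) = 1/(1 − 765) = -1/764. Expand this rational in ℤ_3: compute digits iteratively via d_i = x_i mod 3, x_{i+1} = (x_i − d_i)/3. The first 6 digits are (1, 0, 1, 1, 1, 2).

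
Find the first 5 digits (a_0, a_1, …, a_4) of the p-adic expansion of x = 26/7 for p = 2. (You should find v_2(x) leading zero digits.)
(a_0, …, a_4) = (0, 1, 1, 0, 1)

v_2(26/7) = 1, so a_0 = ... = a_0 = 0. Factor out: x = 2^1 · u with u = 13/7 a unit in ℤ_2. Expand u iteratively via a_{v+i} = u_i mod 2, u_{i+1} = (u_i − a_{v+i})/2:
  u_0 = 13/7;  a_1 = 1;  u_1 = (u_0 − 1)/2 = 3/7
  u_1 = 3/7;  a_2 = 1;  u_2 = (u_1 − 1)/2 = -2/7
  u_2 = -2/7;  a_3 = 0;  u_3 = (u_2 − 0)/2 = -1/7
  u_3 = -1/7;  a_4 = 1;  u_4 = (u_3 − 1)/2 = -4/7
Digits: (0, 1, 1, 0, 1).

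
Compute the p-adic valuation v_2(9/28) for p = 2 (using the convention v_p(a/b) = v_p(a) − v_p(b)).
v_2(9/28) = -2

Factor powers of 2 from the numerator and denominator of the reduced fraction: 9 = 2^0 · 9 and 28 = 2^2 · 7. Apply v_p(a/b) = v_p(a) − v_p(b): v_2(9/28) = 0 − 2 = -2.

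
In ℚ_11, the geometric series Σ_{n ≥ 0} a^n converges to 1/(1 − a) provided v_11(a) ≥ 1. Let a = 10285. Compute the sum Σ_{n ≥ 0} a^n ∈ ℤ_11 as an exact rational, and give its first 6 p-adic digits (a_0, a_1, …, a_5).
Σ a^n = 1/(1 − a) = -1/10284;  first 6 digits = (1, 0, 8, 7, 9, 7)

v_11(a) = 2 ≥ 1, so the series converges in ℤ_11 to 1/(1 − a) = 1/(1 − 10285) = -1/10284. Expand this rational in ℤ_11: compute digits iteratively via d_i = x_i mod 11, x_{i+1} = (x_i − d_i)/11. The first 6 digits are (1, 0, 8, 7, 9, 7).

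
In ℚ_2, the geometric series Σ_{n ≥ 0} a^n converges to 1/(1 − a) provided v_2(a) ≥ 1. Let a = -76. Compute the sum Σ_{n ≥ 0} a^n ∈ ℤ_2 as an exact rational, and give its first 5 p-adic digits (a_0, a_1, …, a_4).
Σ a^n = 1/(1 − a) = 1/77;  first 5 digits = (1, 0, 1, 0, 0)

v_2(a) = 2 ≥ 1, so the series converges in ℤ_2 to 1/(1 − a) = 1/(1 − (-76)) = 1/77. Expand this rational in ℤ_2: compute digits iteratively via d_i = x_i mod 2, x_{i+1} = (x_i − d_i)/2. The first 5 digits are (1, 0, 1, 0, 0).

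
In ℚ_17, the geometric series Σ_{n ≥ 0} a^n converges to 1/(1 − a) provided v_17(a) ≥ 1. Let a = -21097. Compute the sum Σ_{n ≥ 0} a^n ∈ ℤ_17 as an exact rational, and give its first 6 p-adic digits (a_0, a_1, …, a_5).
Σ a^n = 1/(1 − a) = 1/21098;  first 6 digits = (1, 0, 12, 12, 7, 7)

v_17(a) = 2 ≥ 1, so the series converges in ℤ_17 to 1/(1 − a) = 1/(1 − (-21097)) = 1/21098. Expand this rational in ℤ_17: compute digits iteratively via d_i = x_i mod 17, x_{i+1} = (x_i − d_i)/17. The first 6 digits are (1, 0, 12, 12, 7, 7).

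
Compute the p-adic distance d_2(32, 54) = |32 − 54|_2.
d_2(32, 54) = 1/2

Step 1 — x − y = 32 − 54 = -22. Step 2 — v_2(-22) = 1 (factor: -22 = −(2^1 · 11); the sign does not affect v_p). Step 3 — |x − y|_2 = 2^{-1} = 1/2.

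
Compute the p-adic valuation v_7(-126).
v_7(-126) = 1

v_7(n) is the largest exponent k such that 7^k divides n. Factor out: -126 = -7^1 · 18. (Sign doesn't affect v_p.) So v_7(-126) = 1.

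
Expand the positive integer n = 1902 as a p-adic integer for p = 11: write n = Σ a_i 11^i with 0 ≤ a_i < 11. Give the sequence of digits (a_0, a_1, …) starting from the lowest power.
(a_0, a_1, …) = (10, 7, 4, 1)

Repeated division by 11 gives the digits low-to-high: 1902 = 10 + 7·11^1 + 4·11^2 + 1·11^3. Digit sequence: (10, 7, 4, 1).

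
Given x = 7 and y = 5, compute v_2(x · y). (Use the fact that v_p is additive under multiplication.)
v_2(35) = 0

v_p(x) = 0 (factor: 7 = 2^0 · 7); v_p(y) = 0 (factor: 5 = 2^0 · 5). Additivity: v_p(xy) = v_p(x) + v_p(y) = 0 + 0 = 0. (Direct check: xy = 35 = 2^0 · (35).)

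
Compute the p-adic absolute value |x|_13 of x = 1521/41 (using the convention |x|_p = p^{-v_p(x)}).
|1521/41|_13 = 1/169

Step 1 — compute v_13(x) by factoring powers of 13 out of the numerator and denominator: v_13(1521/41) = 2. Step 2 — apply |x|_p = p^{-v_p(x)} = 13^{-2} = 1/169.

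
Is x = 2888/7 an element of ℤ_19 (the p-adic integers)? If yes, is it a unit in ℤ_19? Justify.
x ∈ ℤ_19 but not a unit; v_19(x) = 2 > 0

ℤ_19 = {x ∈ ℚ_19 : v_19(x) ≥ 0} and ℤ_19^× = {x ∈ ℤ_19 : v_19(x) = 0}. Here v_19(2888/7) = v_19(num) − v_19(den) = 2; compare against these criteria.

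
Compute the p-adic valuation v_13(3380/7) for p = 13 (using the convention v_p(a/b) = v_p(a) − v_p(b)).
v_13(3380/7) = 2

Factor powers of 13 from the numerator and denominator of the reduced fraction: 3380 = 13^2 · 20 and 7 = 13^0 · 7. Apply v_p(a/b) = v_p(a) − v_p(b): v_13(3380/7) = 2 − 0 = 2.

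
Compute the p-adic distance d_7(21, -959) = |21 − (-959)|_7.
d_7(21, -959) = 1/49

Step 1 — x − y = 21 − (-959) = 980. Step 2 — v_7(980) = 2 (factor: 980 = (7^2 · 20); the sign does not affect v_p). Step 3 — |x − y|_7 = 7^{-2} = 1/49.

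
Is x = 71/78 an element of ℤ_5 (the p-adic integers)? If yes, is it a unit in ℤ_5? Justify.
x ∈ ℤ_5^× (unit); v_5(x) = 0

ℤ_5 = {x ∈ ℚ_5 : v_5(x) ≥ 0} and ℤ_5^× = {x ∈ ℤ_5 : v_5(x) = 0}. Here v_5(71/78) = v_5(num) − v_5(den) = 0; compare against these criteria.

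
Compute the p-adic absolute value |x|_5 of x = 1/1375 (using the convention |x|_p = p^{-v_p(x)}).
|1/1375|_5 = 125

Step 1 — compute v_5(x) by factoring powers of 5 out of the numerator and denominator: v_5(1/1375) = -3. Step 2 — apply |x|_p = p^{-v_p(x)} = 5^{3} = 125.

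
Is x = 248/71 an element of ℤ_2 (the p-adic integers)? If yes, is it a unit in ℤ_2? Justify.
x ∈ ℤ_2 but not a unit; v_2(x) = 3 > 0

ℤ_2 = {x ∈ ℚ_2 : v_2(x) ≥ 0} and ℤ_2^× = {x ∈ ℤ_2 : v_2(x) = 0}. Here v_2(248/71) = v_2(num) − v_2(den) = 3; compare against these criteria.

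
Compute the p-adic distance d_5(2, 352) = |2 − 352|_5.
d_5(2, 352) = 1/25

Step 1 — x − y = 2 − 352 = -350. Step 2 — v_5(-350) = 2 (factor: -350 = −(5^2 · 14); the sign does not affect v_p). Step 3 — |x − y|_5 = 5^{-2} = 1/25.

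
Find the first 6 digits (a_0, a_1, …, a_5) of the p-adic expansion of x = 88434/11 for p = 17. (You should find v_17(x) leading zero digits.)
(a_0, …, a_5) = (0, 0, 0, 14, 7, 15)

v_17(88434/11) = 3, so a_0 = ... = a_2 = 0. Factor out: x = 17^3 · u with u = 18/11 a unit in ℤ_17. Expand u iteratively via a_{v+i} = u_i mod 17, u_{i+1} = (u_i − a_{v+i})/17:
  u_0 = 18/11;  a_3 = 14;  u_1 = (u_0 − 14)/17 = -8/11
  u_1 = -8/11;  a_4 = 7;  u_2 = (u_1 − 7)/17 = -5/11
  u_2 = -5/11;  a_5 = 15;  u_3 = (u_2 − 15)/17 = -10/11
Digits: (0, 0, 0, 14, 7, 15).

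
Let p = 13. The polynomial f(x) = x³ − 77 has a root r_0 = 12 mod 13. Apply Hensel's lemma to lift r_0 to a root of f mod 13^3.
r_2 = 701 (mod 2197)

Hensel: r_{i+1} = r_i − f(r_i)/f′(r_i) mod 13^{i+2}, where f′(x) = 3x². Iterate:
  r_0 = 12 (mod 13)
  r_1 = 25 (mod 169)
  r_2 = 701 (mod 2197)
Final: r = 701 with f(r) ≡ 0 mod 13^3.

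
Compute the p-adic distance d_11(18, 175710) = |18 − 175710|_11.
d_11(18, 175710) = 1/14641

Step 1 — x − y = 18 − 175710 = -175692. Step 2 — v_11(-175692) = 4 (factor: -175692 = −(11^4 · 12); the sign does not affect v_p). Step 3 — |x − y|_11 = 11^{-4} = 1/14641.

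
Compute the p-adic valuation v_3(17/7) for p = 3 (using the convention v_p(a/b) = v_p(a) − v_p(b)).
v_3(17/7) = 0

Factor powers of 3 from the numerator and denominator of the reduced fraction: 17 = 3^0 · 17 and 7 = 3^0 · 7. Apply v_p(a/b) = v_p(a) − v_p(b): v_3(17/7) = 0 − 0 = 0.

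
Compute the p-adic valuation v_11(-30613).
v_11(-30613) = 3

v_11(n) is the largest exponent k such that 11^k divides n. Factor out: -30613 = -11^3 · 23. (Sign doesn't affect v_p.) So v_11(-30613) = 3.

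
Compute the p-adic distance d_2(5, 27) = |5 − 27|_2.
d_2(5, 27) = 1/2

Step 1 — x − y = 5 − 27 = -22. Step 2 — v_2(-22) = 1 (factor: -22 = −(2^1 · 11); the sign does not affect v_p). Step 3 — |x − y|_2 = 2^{-1} = 1/2.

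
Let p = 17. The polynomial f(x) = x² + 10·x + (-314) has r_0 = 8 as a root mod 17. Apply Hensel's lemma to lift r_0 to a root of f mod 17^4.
r_3 = 71153 (mod 83521)

Hensel: r_{i+1} = r_i − f(r_i)·(f′(r_i))^{-1} mod 17^{i+2}, f′(x) = 2x + 10. Iterate:
  r_0 = 8 (mod 17)
  r_1 = 59 (mod 289)
  r_2 = 2371 (mod 4913)
  r_3 = 71153 (mod 83521)
Final: r = 71153 satisfies f(r) ≡ 0 mod 17^4.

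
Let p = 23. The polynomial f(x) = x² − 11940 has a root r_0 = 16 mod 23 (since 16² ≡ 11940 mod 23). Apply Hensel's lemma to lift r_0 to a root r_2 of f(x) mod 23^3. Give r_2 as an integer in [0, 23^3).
r_2 = 10895 (mod 12167)

Hensel's recurrence: r_{i+1} = r_i − f(r_i)·(f′(r_i))^{-1} mod 23^{i+2}, with f′(x) = 2x. Iterate:
  r_0 = 16 (mod 23)
  r_1 = 315 (mod 529)
  r_2 = 10895 (mod 12167)
Final: r_2 = 10895, and one checks f(r_2) ≡ 0 mod 23^3.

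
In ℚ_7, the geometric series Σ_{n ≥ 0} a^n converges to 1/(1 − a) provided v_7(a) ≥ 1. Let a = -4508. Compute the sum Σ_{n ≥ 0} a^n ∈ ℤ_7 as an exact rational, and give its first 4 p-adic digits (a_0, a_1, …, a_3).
Σ a^n = 1/(1 − a) = 1/4509;  first 4 digits = (1, 0, 6, 0)

v_7(a) = 2 ≥ 1, so the series converges in ℤ_7 to 1/(1 − a) = 1/(1 − (-4508)) = 1/4509. Expand this rational in ℤ_7: compute digits iteratively via d_i = x_i mod 7, x_{i+1} = (x_i − d_i)/7. The first 4 digits are (1, 0, 6, 0).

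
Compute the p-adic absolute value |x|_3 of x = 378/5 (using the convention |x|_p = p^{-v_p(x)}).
|378/5|_3 = 1/27

Step 1 — compute v_3(x) by factoring powers of 3 out of the numerator and denominator: v_3(378/5) = 3. Step 2 — apply |x|_p = p^{-v_p(x)} = 3^{-3} = 1/27.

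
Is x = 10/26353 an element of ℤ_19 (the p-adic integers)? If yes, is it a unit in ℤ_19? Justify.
x ∉ ℤ_19 (v_19(x) = -2 < 0)

ℤ_19 = {x ∈ ℚ_19 : v_19(x) ≥ 0} and ℤ_19^× = {x ∈ ℤ_19 : v_19(x) = 0}. Here v_19(10/26353) = v_19(num) − v_19(den) = -2; compare against these criteria.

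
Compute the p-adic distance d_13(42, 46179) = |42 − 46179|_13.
d_13(42, 46179) = 1/2197

Step 1 — x − y = 42 − 46179 = -46137. Step 2 — v_13(-46137) = 3 (factor: -46137 = −(13^3 · 21); the sign does not affect v_p). Step 3 — |x − y|_13 = 13^{-3} = 1/2197.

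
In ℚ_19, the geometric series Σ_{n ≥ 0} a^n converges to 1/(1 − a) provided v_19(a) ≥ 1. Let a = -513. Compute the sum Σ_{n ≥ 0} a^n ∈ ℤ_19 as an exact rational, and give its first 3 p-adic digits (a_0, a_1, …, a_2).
Σ a^n = 1/(1 − a) = 1/514;  first 3 digits = (1, 11, 5)

v_19(a) = 1 ≥ 1, so the series converges in ℤ_19 to 1/(1 − a) = 1/(1 − (-513)) = 1/514. Expand this rational in ℤ_19: compute digits iteratively via d_i = x_i mod 19, x_{i+1} = (x_i − d_i)/19. The first 3 digits are (1, 11, 5).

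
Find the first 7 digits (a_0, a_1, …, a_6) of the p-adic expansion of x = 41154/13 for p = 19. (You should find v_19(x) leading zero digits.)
(a_0, …, a_6) = (0, 0, 0, 18, 2, 13, 11)

v_19(41154/13) = 3, so a_0 = ... = a_2 = 0. Factor out: x = 19^3 · u with u = 6/13 a unit in ℤ_19. Expand u iteratively via a_{v+i} = u_i mod 19, u_{i+1} = (u_i − a_{v+i})/19:
  u_0 = 6/13;  a_3 = 18;  u_1 = (u_0 − 18)/19 = -12/13
  u_1 = -12/13;  a_4 = 2;  u_2 = (u_1 − 2)/19 = -2/13
  u_2 = -2/13;  a_5 = 13;  u_3 = (u_2 − 13)/19 = -9/13
  u_3 = -9/13;  a_6 = 11;  u_4 = (u_3 − 11)/19 = -8/13
Digits: (0, 0, 0, 18, 2, 13, 11).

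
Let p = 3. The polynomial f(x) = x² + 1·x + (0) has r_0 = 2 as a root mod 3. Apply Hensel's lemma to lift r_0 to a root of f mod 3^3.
r_2 = 26 (mod 27)

Hensel: r_{i+1} = r_i − f(r_i)·(f′(r_i))^{-1} mod 3^{i+2}, f′(x) = 2x + 1. Iterate:
  r_0 = 2 (mod 3)
  r_1 = 8 (mod 9)
  r_2 = 26 (mod 27)
Final: r = 26 satisfies f(r) ≡ 0 mod 3^3.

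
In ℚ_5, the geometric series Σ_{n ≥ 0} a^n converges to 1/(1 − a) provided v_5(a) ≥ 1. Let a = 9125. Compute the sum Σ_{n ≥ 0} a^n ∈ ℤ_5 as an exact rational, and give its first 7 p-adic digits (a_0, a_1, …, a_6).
Σ a^n = 1/(1 − a) = -1/9124;  first 7 digits = (1, 0, 0, 3, 4, 2, 4)

v_5(a) = 3 ≥ 1, so the series converges in ℤ_5 to 1/(1 − a) = 1/(1 − 9125) = -1/9124. Expand this rational in ℤ_5: compute digits iteratively via d_i = x_i mod 5, x_{i+1} = (x_i − d_i)/5. The first 7 digits are (1, 0, 0, 3, 4, 2, 4).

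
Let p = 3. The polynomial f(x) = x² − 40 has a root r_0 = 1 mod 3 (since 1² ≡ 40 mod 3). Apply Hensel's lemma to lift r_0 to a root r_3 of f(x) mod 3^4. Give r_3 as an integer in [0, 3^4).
r_3 = 70 (mod 81)

Hensel's recurrence: r_{i+1} = r_i − f(r_i)·(f′(r_i))^{-1} mod 3^{i+2}, with f′(x) = 2x. Iterate:
  r_0 = 1 (mod 3)
  r_1 = 7 (mod 9)
  r_2 = 16 (mod 27)
  r_3 = 70 (mod 81)
Final: r_3 = 70, and one checks f(r_3) ≡ 0 mod 3^4.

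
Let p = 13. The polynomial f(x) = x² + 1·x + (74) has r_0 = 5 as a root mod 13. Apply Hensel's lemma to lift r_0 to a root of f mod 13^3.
r_2 = 1747 (mod 2197)

Hensel: r_{i+1} = r_i − f(r_i)·(f′(r_i))^{-1} mod 13^{i+2}, f′(x) = 2x + 1. Iterate:
  r_0 = 5 (mod 13)
  r_1 = 57 (mod 169)
  r_2 = 1747 (mod 2197)
Final: r = 1747 satisfies f(r) ≡ 0 mod 13^3.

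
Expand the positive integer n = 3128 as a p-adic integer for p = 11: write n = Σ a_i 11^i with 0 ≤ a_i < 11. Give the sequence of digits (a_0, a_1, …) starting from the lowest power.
(a_0, a_1, …) = (4, 9, 3, 2)

Repeated division by 11 gives the digits low-to-high: 3128 = 4 + 9·11^1 + 3·11^2 + 2·11^3. Digit sequence: (4, 9, 3, 2).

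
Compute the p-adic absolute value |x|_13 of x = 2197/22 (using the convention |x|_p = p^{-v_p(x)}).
|2197/22|_13 = 1/2197

Step 1 — compute v_13(x) by factoring powers of 13 out of the numerator and denominator: v_13(2197/22) = 3. Step 2 — apply |x|_p = p^{-v_p(x)} = 13^{-3} = 1/2197.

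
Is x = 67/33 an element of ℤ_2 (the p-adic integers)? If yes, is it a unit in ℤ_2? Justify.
x ∈ ℤ_2^× (unit); v_2(x) = 0

ℤ_2 = {x ∈ ℚ_2 : v_2(x) ≥ 0} and ℤ_2^× = {x ∈ ℤ_2 : v_2(x) = 0}. Here v_2(67/33) = v_2(num) − v_2(den) = 0; compare against these criteria.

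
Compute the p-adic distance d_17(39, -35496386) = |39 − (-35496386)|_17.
d_17(39, -35496386) = 1/1419857

Step 1 — x − y = 39 − (-35496386) = 35496425. Step 2 — v_17(35496425) = 5 (factor: 35496425 = (17^5 · 25); the sign does not affect v_p). Step 3 — |x − y|_17 = 17^{-5} = 1/1419857.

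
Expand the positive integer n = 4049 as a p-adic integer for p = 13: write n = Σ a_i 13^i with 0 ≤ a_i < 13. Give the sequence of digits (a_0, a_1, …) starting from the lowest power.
(a_0, a_1, …) = (6, 12, 10, 1)

Repeated division by 13 gives the digits low-to-high: 4049 = 6 + 12·13^1 + 10·13^2 + 1·13^3. Digit sequence: (6, 12, 10, 1).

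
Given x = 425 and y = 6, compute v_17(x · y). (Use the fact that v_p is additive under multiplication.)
v_17(2550) = 1

v_p(x) = 1 (factor: 425 = 17^1 · 25); v_p(y) = 0 (factor: 6 = 17^0 · 6). Additivity: v_p(xy) = v_p(x) + v_p(y) = 1 + 0 = 1. (Direct check: xy = 2550 = 17^1 · (150).)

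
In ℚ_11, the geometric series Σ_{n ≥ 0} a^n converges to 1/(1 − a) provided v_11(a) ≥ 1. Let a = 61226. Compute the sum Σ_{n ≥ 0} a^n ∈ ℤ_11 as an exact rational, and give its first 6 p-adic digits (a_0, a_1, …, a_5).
Σ a^n = 1/(1 − a) = -1/61225;  first 6 digits = (1, 0, 0, 2, 4, 0)

v_11(a) = 3 ≥ 1, so the series converges in ℤ_11 to 1/(1 − a) = 1/(1 − 61226) = -1/61225. Expand this rational in ℤ_11: compute digits iteratively via d_i = x_i mod 11, x_{i+1} = (x_i − d_i)/11. The first 6 digits are (1, 0, 0, 2, 4, 0).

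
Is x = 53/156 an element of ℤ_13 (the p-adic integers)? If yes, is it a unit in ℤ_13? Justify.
x ∉ ℤ_13 (v_13(x) = -1 < 0)

ℤ_13 = {x ∈ ℚ_13 : v_13(x) ≥ 0} and ℤ_13^× = {x ∈ ℤ_13 : v_13(x) = 0}. Here v_13(53/156) = v_13(num) − v_13(den) = -1; compare against these criteria.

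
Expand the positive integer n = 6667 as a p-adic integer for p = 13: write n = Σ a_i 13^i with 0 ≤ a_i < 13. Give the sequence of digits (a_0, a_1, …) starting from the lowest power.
(a_0, a_1, …) = (11, 5, 0, 3)

Repeated division by 13 gives the digits low-to-high: 6667 = 11 + 5·13^1 + 3·13^3. Digit sequence: (11, 5, 0, 3).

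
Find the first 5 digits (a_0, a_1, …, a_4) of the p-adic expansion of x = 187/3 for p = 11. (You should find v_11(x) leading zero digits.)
(a_0, …, a_4) = (0, 2, 4, 7, 3)

v_11(187/3) = 1, so a_0 = ... = a_0 = 0. Factor out: x = 11^1 · u with u = 17/3 a unit in ℤ_11. Expand u iteratively via a_{v+i} = u_i mod 11, u_{i+1} = (u_i − a_{v+i})/11:
  u_0 = 17/3;  a_1 = 2;  u_1 = (u_0 − 2)/11 = 1/3
  u_1 = 1/3;  a_2 = 4;  u_2 = (u_1 − 4)/11 = -1/3
  u_2 = -1/3;  a_3 = 7;  u_3 = (u_2 − 7)/11 = -2/3
  u_3 = -2/3;  a_4 = 3;  u_4 = (u_3 − 3)/11 = -1/3
Digits: (0, 2, 4, 7, 3).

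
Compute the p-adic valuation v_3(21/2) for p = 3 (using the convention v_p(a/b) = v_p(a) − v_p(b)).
v_3(21/2) = 1

Factor powers of 3 from the numerator and denominator of the reduced fraction: 21 = 3^1 · 7 and 2 = 3^0 · 2. Apply v_p(a/b) = v_p(a) − v_p(b): v_3(21/2) = 1 − 0 = 1.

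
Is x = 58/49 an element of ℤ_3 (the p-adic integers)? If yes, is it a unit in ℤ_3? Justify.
x ∈ ℤ_3^× (unit); v_3(x) = 0

ℤ_3 = {x ∈ ℚ_3 : v_3(x) ≥ 0} and ℤ_3^× = {x ∈ ℤ_3 : v_3(x) = 0}. Here v_3(58/49) = v_3(num) − v_3(den) = 0; compare against these criteria.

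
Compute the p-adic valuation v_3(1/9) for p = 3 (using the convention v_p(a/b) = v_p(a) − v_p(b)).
v_3(1/9) = -2

Factor powers of 3 from the numerator and denominator of the reduced fraction: 1 = 3^0 · 1 and 9 = 3^2 · 1. Apply v_p(a/b) = v_p(a) − v_p(b): v_3(1/9) = 0 − 2 = -2.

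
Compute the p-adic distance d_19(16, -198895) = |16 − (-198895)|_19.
d_19(16, -198895) = 1/6859

Step 1 — x − y = 16 − (-198895) = 198911. Step 2 — v_19(198911) = 3 (factor: 198911 = (19^3 · 29); the sign does not affect v_p). Step 3 — |x − y|_19 = 19^{-3} = 1/6859.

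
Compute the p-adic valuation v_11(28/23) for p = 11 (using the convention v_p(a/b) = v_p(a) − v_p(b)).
v_11(28/23) = 0

Factor powers of 11 from the numerator and denominator of the reduced fraction: 28 = 11^0 · 28 and 23 = 11^0 · 23. Apply v_p(a/b) = v_p(a) − v_p(b): v_11(28/23) = 0 − 0 = 0.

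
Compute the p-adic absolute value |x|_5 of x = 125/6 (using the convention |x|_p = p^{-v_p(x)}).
|125/6|_5 = 1/125

Step 1 — compute v_5(x) by factoring powers of 5 out of the numerator and denominator: v_5(125/6) = 3. Step 2 — apply |x|_p = p^{-v_p(x)} = 5^{-3} = 1/125.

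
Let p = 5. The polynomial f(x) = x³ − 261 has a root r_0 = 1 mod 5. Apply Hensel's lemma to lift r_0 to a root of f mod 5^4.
r_3 = 146 (mod 625)

Hensel: r_{i+1} = r_i − f(r_i)/f′(r_i) mod 5^{i+2}, where f′(x) = 3x². Iterate:
  r_0 = 1 (mod 5)
  r_1 = 21 (mod 25)
  r_2 = 21 (mod 125)
  r_3 = 146 (mod 625)
Final: r = 146 with f(r) ≡ 0 mod 5^4.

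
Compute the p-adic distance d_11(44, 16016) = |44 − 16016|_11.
d_11(44, 16016) = 1/1331

Step 1 — x − y = 44 − 16016 = -15972. Step 2 — v_11(-15972) = 3 (factor: -15972 = −(11^3 · 12); the sign does not affect v_p). Step 3 — |x − y|_11 = 11^{-3} = 1/1331.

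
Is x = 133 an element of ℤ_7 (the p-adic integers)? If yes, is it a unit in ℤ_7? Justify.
x ∈ ℤ_7 but not a unit; v_7(x) = 1 > 0

ℤ_7 = {x ∈ ℚ_7 : v_7(x) ≥ 0} and ℤ_7^× = {x ∈ ℤ_7 : v_7(x) = 0}. Here v_7(133) = v_7(num) − v_7(den) = 1; compare against these criteria.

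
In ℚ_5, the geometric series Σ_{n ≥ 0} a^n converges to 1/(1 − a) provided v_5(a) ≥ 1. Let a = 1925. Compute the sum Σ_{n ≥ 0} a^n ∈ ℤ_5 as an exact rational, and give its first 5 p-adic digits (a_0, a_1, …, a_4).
Σ a^n = 1/(1 − a) = -1/1924;  first 5 digits = (1, 0, 2, 0, 2)

v_5(a) = 2 ≥ 1, so the series converges in ℤ_5 to 1/(1 − a) = 1/(1 − 1925) = -1/1924. Expand this rational in ℤ_5: compute digits iteratively via d_i = x_i mod 5, x_{i+1} = (x_i − d_i)/5. The first 5 digits are (1, 0, 2, 0, 2).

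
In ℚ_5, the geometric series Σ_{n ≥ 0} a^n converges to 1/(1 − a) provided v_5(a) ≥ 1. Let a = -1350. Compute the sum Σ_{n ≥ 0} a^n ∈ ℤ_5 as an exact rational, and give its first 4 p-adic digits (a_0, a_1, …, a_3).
Σ a^n = 1/(1 − a) = 1/1351;  first 4 digits = (1, 0, 1, 4)

v_5(a) = 2 ≥ 1, so the series converges in ℤ_5 to 1/(1 − a) = 1/(1 − (-1350)) = 1/1351. Expand this rational in ℤ_5: compute digits iteratively via d_i = x_i mod 5, x_{i+1} = (x_i − d_i)/5. The first 4 digits are (1, 0, 1, 4).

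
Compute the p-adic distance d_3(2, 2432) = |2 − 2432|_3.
d_3(2, 2432) = 1/243

Step 1 — x − y = 2 − 2432 = -2430. Step 2 — v_3(-2430) = 5 (factor: -2430 = −(3^5 · 10); the sign does not affect v_p). Step 3 — |x − y|_3 = 3^{-5} = 1/243.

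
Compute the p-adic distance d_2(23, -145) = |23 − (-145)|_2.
d_2(23, -145) = 1/8

Step 1 — x − y = 23 − (-145) = 168. Step 2 — v_2(168) = 3 (factor: 168 = (2^3 · 21); the sign does not affect v_p). Step 3 — |x − y|_2 = 2^{-3} = 1/8.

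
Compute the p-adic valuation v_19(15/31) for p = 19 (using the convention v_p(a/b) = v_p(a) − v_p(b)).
v_19(15/31) = 0

Factor powers of 19 from the numerator and denominator of the reduced fraction: 15 = 19^0 · 15 and 31 = 19^0 · 31. Apply v_p(a/b) = v_p(a) − v_p(b): v_19(15/31) = 0 − 0 = 0.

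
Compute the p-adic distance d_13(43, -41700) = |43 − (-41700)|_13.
d_13(43, -41700) = 1/2197

Step 1 — x − y = 43 − (-41700) = 41743. Step 2 — v_13(41743) = 3 (factor: 41743 = (13^3 · 19); the sign does not affect v_p). Step 3 — |x − y|_13 = 13^{-3} = 1/2197.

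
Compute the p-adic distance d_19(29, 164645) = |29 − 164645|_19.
d_19(29, 164645) = 1/6859

Step 1 — x − y = 29 − 164645 = -164616. Step 2 — v_19(-164616) = 3 (factor: -164616 = −(19^3 · 24); the sign does not affect v_p). Step 3 — |x − y|_19 = 19^{-3} = 1/6859.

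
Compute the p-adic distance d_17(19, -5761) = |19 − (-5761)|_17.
d_17(19, -5761) = 1/289

Step 1 — x − y = 19 − (-5761) = 5780. Step 2 — v_17(5780) = 2 (factor: 5780 = (17^2 · 20); the sign does not affect v_p). Step 3 — |x − y|_17 = 17^{-2} = 1/289.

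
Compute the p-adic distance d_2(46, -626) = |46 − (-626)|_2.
d_2(46, -626) = 1/32

Step 1 — x − y = 46 − (-626) = 672. Step 2 — v_2(672) = 5 (factor: 672 = (2^5 · 21); the sign does not affect v_p). Step 3 — |x − y|_2 = 2^{-5} = 1/32.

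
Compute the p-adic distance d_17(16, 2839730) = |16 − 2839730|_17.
d_17(16, 2839730) = 1/1419857

Step 1 — x − y = 16 − 2839730 = -2839714. Step 2 — v_17(-2839714) = 5 (factor: -2839714 = −(17^5 · 2); the sign does not affect v_p). Step 3 — |x − y|_17 = 17^{-5} = 1/1419857.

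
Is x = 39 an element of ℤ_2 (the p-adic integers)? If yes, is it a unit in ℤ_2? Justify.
x ∈ ℤ_2^× (unit); v_2(x) = 0

ℤ_2 = {x ∈ ℚ_2 : v_2(x) ≥ 0} and ℤ_2^× = {x ∈ ℤ_2 : v_2(x) = 0}. Here v_2(39) = v_2(num) − v_2(den) = 0; compare against these criteria.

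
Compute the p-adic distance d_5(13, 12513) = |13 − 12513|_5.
d_5(13, 12513) = 1/3125

Step 1 — x − y = 13 − 12513 = -12500. Step 2 — v_5(-12500) = 5 (factor: -12500 = −(5^5 · 4); the sign does not affect v_p). Step 3 — |x − y|_5 = 5^{-5} = 1/3125.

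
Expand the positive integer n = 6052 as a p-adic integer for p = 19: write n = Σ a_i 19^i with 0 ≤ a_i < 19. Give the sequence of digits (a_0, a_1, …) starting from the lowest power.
(a_0, a_1, …) = (10, 14, 16)

Repeated division by 19 gives the digits low-to-high: 6052 = 10 + 14·19^1 + 16·19^2. Digit sequence: (10, 14, 16).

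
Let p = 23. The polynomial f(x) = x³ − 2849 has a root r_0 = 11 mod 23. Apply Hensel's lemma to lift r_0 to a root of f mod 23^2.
r_1 = 448 (mod 529)

Hensel: r_{i+1} = r_i − f(r_i)/f′(r_i) mod 23^{i+2}, where f′(x) = 3x². Iterate:
  r_0 = 11 (mod 23)
  r_1 = 448 (mod 529)
Final: r = 448 with f(r) ≡ 0 mod 23^2.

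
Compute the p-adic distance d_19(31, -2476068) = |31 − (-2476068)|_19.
d_19(31, -2476068) = 1/2476099

Step 1 — x − y = 31 − (-2476068) = 2476099. Step 2 — v_19(2476099) = 5 (factor: 2476099 = (19^5 · 1); the sign does not affect v_p). Step 3 — |x − y|_19 = 19^{-5} = 1/2476099.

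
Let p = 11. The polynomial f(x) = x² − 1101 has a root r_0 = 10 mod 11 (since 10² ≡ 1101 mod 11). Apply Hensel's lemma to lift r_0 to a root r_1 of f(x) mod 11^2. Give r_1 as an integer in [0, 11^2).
r_1 = 54 (mod 121)

Hensel's recurrence: r_{i+1} = r_i − f(r_i)·(f′(r_i))^{-1} mod 11^{i+2}, with f′(x) = 2x. Iterate:
  r_0 = 10 (mod 11)
  r_1 = 54 (mod 121)
Final: r_1 = 54, and one checks f(r_1) ≡ 0 mod 11^2.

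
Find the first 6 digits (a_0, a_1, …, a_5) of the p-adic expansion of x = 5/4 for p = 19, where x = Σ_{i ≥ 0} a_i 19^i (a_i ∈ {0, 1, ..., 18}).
(a_0, …, a_5) = (6, 14, 4, 14, 4, 14)

v_19(5/4) = 0 (numerator and denominator both coprime to 19), so x ∈ ℤ_19^×. Compute digits iteratively via a_i = x_i mod 19, x_{i+1} = (x_i − a_i)/19, with x_0 = x:
  x_0 = 5/4;  a_0 = 6;  x_1 = (x_0 − 6)/19 = -1/4
  x_1 = -1/4;  a_1 = 14;  x_2 = (x_1 − 14)/19 = -3/4
  x_2 = -3/4;  a_2 = 4;  x_3 = (x_2 − 4)/19 = -1/4
  x_3 = -1/4;  a_3 = 14;  x_4 = (x_3 − 14)/19 = -3/4
  x_4 = -3/4;  a_4 = 4;  x_5 = (x_4 − 4)/19 = -1/4
  x_5 = -1/4;  a_5 = 14;  x_6 = (x_5 − 14)/19 = -3/4
Digits: (6, 14, 4, 14, 4, 14).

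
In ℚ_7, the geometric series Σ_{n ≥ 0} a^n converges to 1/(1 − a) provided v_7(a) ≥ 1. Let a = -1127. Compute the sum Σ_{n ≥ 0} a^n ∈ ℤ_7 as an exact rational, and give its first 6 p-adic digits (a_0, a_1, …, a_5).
Σ a^n = 1/(1 − a) = 1/1128;  first 6 digits = (1, 0, 5, 3, 3, 5)

v_7(a) = 2 ≥ 1, so the series converges in ℤ_7 to 1/(1 − a) = 1/(1 − (-1127)) = 1/1128. Expand this rational in ℤ_7: compute digits iteratively via d_i = x_i mod 7, x_{i+1} = (x_i − d_i)/7. The first 6 digits are (1, 0, 5, 3, 3, 5).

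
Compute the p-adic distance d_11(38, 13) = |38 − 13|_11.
d_11(38, 13) = 1

Step 1 — x − y = 38 − 13 = 25. Step 2 — v_11(25) = 0 (factor: 25 = (11^0 · 25); the sign does not affect v_p). Step 3 — |x − y|_11 = 11^{0} = 1.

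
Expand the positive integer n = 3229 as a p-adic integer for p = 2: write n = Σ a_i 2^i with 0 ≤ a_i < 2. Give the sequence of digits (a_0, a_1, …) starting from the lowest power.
(a_0, a_1, …) = (1, 0, 1, 1, 1, 0, 0, 1, 0, 0, 1, 1)

Repeated division by 2 gives the digits low-to-high: 3229 = 1 + 1·2^2 + 1·2^3 + 1·2^4 + 1·2^7 + 1·2^10 + 1·2^11. Digit sequence: (1, 0, 1, 1, 1, 0, 0, 1, 0, 0, 1, 1).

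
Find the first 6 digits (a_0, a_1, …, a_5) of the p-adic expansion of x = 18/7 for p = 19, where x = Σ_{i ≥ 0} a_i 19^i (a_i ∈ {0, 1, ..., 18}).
(a_0, …, a_5) = (8, 16, 10, 13, 2, 8)

v_19(18/7) = 0 (numerator and denominator both coprime to 19), so x ∈ ℤ_19^×. Compute digits iteratively via a_i = x_i mod 19, x_{i+1} = (x_i − a_i)/19, with x_0 = x:
  x_0 = 18/7;  a_0 = 8;  x_1 = (x_0 − 8)/19 = -2/7
  x_1 = -2/7;  a_1 = 16;  x_2 = (x_1 − 16)/19 = -6/7
  x_2 = -6/7;  a_2 = 10;  x_3 = (x_2 − 10)/19 = -4/7
  x_3 = -4/7;  a_3 = 13;  x_4 = (x_3 − 13)/19 = -5/7
  x_4 = -5/7;  a_4 = 2;  x_5 = (x_4 − 2)/19 = -1/7
  x_5 = -1/7;  a_5 = 8;  x_6 = (x_5 − 8)/19 = -3/7
Digits: (8, 16, 10, 13, 2, 8).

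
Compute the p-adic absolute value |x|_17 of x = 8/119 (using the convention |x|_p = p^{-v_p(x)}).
|8/119|_17 = 17

Step 1 — compute v_17(x) by factoring powers of 17 out of the numerator and denominator: v_17(8/119) = -1. Step 2 — apply |x|_p = p^{-v_p(x)} = 17^{1} = 17.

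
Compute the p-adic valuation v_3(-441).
v_3(-441) = 2

v_3(n) is the largest exponent k such that 3^k divides n. Factor out: -441 = -3^2 · 49. (Sign doesn't affect v_p.) So v_3(-441) = 2.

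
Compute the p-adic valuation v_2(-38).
v_2(-38) = 1

v_2(n) is the largest exponent k such that 2^k divides n. Factor out: -38 = -2^1 · 19. (Sign doesn't affect v_p.) So v_2(-38) = 1.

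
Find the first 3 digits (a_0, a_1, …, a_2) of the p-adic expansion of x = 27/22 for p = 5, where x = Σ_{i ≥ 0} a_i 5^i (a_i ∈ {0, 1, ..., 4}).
(a_0, …, a_2) = (1, 3, 1)

v_5(27/22) = 0 (numerator and denominator both coprime to 5), so x ∈ ℤ_5^×. Compute digits iteratively via a_i = x_i mod 5, x_{i+1} = (x_i − a_i)/5, with x_0 = x:
  x_0 = 27/22;  a_0 = 1;  x_1 = (x_0 − 1)/5 = 1/22
  x_1 = 1/22;  a_1 = 3;  x_2 = (x_1 − 3)/5 = -13/22
  x_2 = -13/22;  a_2 = 1;  x_3 = (x_2 − 1)/5 = -7/22
Digits: (1, 3, 1).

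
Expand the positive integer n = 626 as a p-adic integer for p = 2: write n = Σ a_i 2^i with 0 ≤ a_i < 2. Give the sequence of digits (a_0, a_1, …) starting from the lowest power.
(a_0, a_1, …) = (0, 1, 0, 0, 1, 1, 1, 0, 0, 1)

Repeated division by 2 gives the digits low-to-high: 626 = 1·2^1 + 1·2^4 + 1·2^5 + 1·2^6 + 1·2^9. Digit sequence: (0, 1, 0, 0, 1, 1, 1, 0, 0, 1).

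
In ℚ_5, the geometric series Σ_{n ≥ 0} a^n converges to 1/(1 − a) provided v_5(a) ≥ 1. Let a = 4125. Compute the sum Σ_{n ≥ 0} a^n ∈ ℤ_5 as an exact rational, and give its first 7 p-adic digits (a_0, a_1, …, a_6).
Σ a^n = 1/(1 − a) = -1/4124;  first 7 digits = (1, 0, 0, 3, 1, 1, 4)

v_5(a) = 3 ≥ 1, so the series converges in ℤ_5 to 1/(1 − a) = 1/(1 − 4125) = -1/4124. Expand this rational in ℤ_5: compute digits iteratively via d_i = x_i mod 5, x_{i+1} = (x_i − d_i)/5. The first 7 digits are (1, 0, 0, 3, 1, 1, 4).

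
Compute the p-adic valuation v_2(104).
v_2(104) = 3

v_2(n) is the largest exponent k such that 2^k divides n. Factor out: 104 = 2^3 · 13. (Sign doesn't affect v_p.) So v_2(104) = 3.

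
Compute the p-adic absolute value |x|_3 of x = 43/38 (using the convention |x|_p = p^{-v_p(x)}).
|43/38|_3 = 1

Step 1 — compute v_3(x) by factoring powers of 3 out of the numerator and denominator: v_3(43/38) = 0. Step 2 — apply |x|_p = p^{-v_p(x)} = 3^{0} = 1.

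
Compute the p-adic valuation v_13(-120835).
v_13(-120835) = 3

v_13(n) is the largest exponent k such that 13^k divides n. Factor out: -120835 = -13^3 · 55. (Sign doesn't affect v_p.) So v_13(-120835) = 3.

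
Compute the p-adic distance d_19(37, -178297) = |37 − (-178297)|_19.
d_19(37, -178297) = 1/6859

Step 1 — x − y = 37 − (-178297) = 178334. Step 2 — v_19(178334) = 3 (factor: 178334 = (19^3 · 26); the sign does not affect v_p). Step 3 — |x − y|_19 = 19^{-3} = 1/6859.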